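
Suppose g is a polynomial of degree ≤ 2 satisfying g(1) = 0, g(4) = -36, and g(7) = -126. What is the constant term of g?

0

Write g(t) = at^2 + bt + c. Substituting each data point gives a linear system:
  a + b + c = 0
  16a + 4b + c = -36
  49a + 7b + c = -126
Solving the system yields a = -3, b = 3, c = 0.
So g(t) = -3t² + 3t.
The constant term is 0.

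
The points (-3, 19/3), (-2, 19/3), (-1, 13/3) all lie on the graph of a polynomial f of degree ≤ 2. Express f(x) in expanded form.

Write f(x) = ax^2 + bx + c. Substituting each data point gives a linear system:
  9a - 3b + c = 19/3
  4a - 2b + c = 19/3
  a - b + c = 13/3
Solving the system yields a = -1, b = -5, c = 1/3.
So f(x) = -x^2 - 5x + 1/3.
Check: f(-2) = 19/3. ✓

f(x) = -x^2 - 5x + 1/3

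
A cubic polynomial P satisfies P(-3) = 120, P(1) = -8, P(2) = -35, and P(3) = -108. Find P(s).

P(s) = -4s^3 + s^2 - 2s - 3

Using the Lagrange interpolation formula with nodes -3, 1, 2, 3:
  L_0(s) = (s - 1)(s - 2)(s - 3) / -120
  L_1(s) = (s + 3)(s - 2)(s - 3) / 8
  L_2(s) = (s + 3)(s - 1)(s - 3) / -5
  L_3(s) = (s + 3)(s - 1)(s - 2) / 12
Then P(s) = 120·L_0(s) - 8·L_1(s) - 35·L_2(s) - 108·L_3(s).
Expanding and collecting terms gives P(s) = -4s^3 + s^2 - 2s - 3.
Check: P(1) = -8. ✓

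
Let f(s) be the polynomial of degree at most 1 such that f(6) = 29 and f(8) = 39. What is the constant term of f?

Write f(s) = as + b. Substituting each data point gives a linear system:
  6a + b = 29
  8a + b = 39
Solving the system yields a = 5, b = -1.
So f(s) = 5s - 1.
The constant term is -1.

-1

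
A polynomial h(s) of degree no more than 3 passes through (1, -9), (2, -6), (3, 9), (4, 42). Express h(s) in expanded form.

h(s) = s^3 - 4s - 6

Write h(s) = as^3 + bs^2 + cs + d. Substituting each data point gives a linear system:
  a + b + c + d = -9
  8a + 4b + 2c + d = -6
  27a + 9b + 3c + d = 9
  64a + 16b + 4c + d = 42
Solving the system yields a = 1, b = 0, c = -4, d = -6.
So h(s) = s^3 - 4s - 6.
Check: h(2) = -6. ✓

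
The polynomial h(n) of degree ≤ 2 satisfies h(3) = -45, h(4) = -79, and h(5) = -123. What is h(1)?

-7

Write h(n) = an^2 + bn + c. Substituting each data point gives a linear system:
  9a + 3b + c = -45
  16a + 4b + c = -79
  25a + 5b + c = -123
Solving the system yields a = -5, b = 1, c = -3.
So h(n) = -5n² + n - 3.
Then h(1) = -7.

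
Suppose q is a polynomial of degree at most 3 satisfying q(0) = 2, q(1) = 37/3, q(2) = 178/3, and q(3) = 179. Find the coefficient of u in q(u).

Write q(u) = au^3 + bu^2 + cu + d. Substituting each data point gives a linear system:
  d = 2
  a + b + c + d = 37/3
  8a + 4b + 2c + d = 178/3
  27a + 9b + 3c + d = 179
Solving the system yields a = 6, b = 1/3, c = 4, d = 2.
So q(u) = 6u^3 + (1/3)u^2 + 4u + 2.
The coefficient of u is 4.

4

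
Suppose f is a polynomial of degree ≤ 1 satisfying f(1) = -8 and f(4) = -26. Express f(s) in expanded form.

f(s) = -6s - 2

Write f(s) = as + b. Substituting each data point gives a linear system:
  a + b = -8
  4a + b = -26
Solving the system yields a = -6, b = -2.
So f(s) = -6s - 2.
Check: f(4) = -26. ✓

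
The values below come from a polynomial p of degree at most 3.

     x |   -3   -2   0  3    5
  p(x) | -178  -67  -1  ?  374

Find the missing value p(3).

The 4 known points determine the degree-3 polynomial uniquely.
Write p(x) = ax^3 + bx^2 + cx + d. Substituting each data point gives a linear system:
  -27a + 9b - 3c + d = -178
  -8a + 4b - 2c + d = -67
  d = -1
  125a + 25b + 5c + d = 374
Solving the system yields a = 4, b = -6, c = 5, d = -1.
So p(x) = 4x^3 - 6x^2 + 5x - 1.
Then p(3) = 68.

68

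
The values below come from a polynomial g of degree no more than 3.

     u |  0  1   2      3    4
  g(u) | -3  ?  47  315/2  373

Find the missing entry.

On equispaced nodes a degree-3 polynomial has vanishing fourth forward difference, so
  g(0) - 4·g(1) + 6·g(2) - 4·g(3) + g(4) = 0.
Substituting the known values and solving for g(1):
  -4·g(1) = -22
  g(1) = 11/2.

11/2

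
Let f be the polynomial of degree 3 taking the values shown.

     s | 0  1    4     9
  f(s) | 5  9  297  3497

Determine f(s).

f(s) = 5s^3 - 2s^2 + s + 5

Using the Lagrange interpolation formula with nodes 0, 1, 4, 9:
  L_0(s) = (s - 1)(s - 4)(s - 9) / -36
  L_1(s) = s(s - 4)(s - 9) / 24
  L_2(s) = s(s - 1)(s - 9) / -60
  L_3(s) = s(s - 1)(s - 4) / 360
Then f(s) = 5·L_0(s) + 9·L_1(s) + 297·L_2(s) + 3497·L_3(s).
Expanding and collecting terms gives f(s) = 5s^3 - 2s^2 + s + 5.
Check: f(0) = 5. ✓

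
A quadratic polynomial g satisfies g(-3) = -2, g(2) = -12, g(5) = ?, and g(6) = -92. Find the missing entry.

-66

The 3 known points determine the degree-2 polynomial uniquely.
Write g(u) = au^2 + bu + c. Substituting each data point gives a linear system:
  9a - 3b + c = -2
  4a + 2b + c = -12
  36a + 6b + c = -92
Solving the system yields a = -2, b = -4, c = 4.
So g(u) = -2u^2 - 4u + 4.
Then g(5) = -66.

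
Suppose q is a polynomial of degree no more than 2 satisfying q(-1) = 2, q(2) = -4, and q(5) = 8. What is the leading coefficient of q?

Write q(x) = ax^2 + bx + c. Substituting each data point gives a linear system:
  a - b + c = 2
  4a + 2b + c = -4
  25a + 5b + c = 8
Solving the system yields a = 1, b = -3, c = -2.
So q(x) = x^2 - 3x - 2.
The leading coefficient is 1.

1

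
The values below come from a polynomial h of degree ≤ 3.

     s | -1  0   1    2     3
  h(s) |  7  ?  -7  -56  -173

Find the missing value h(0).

4

On equispaced nodes a degree-3 polynomial has vanishing fourth forward difference, so
  h(-1) - 4·h(0) + 6·h(1) - 4·h(2) + h(3) = 0.
Substituting the known values and solving for h(0):
  -4·h(0) = -16
  h(0) = 4.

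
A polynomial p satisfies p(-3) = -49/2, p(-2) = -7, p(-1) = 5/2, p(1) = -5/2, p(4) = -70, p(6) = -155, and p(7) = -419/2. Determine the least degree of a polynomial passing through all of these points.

Divided differences on the nodes -3, -2, -1, 1, 4, 6, 7:
  order 0: -49/2  -7  5/2  -5/2  -70  -155  -419/2
  order 1: 35/2  19/2  -5/2  -45/2  -85/2  -109/2
  order 2: -4  -4  -4  -4  -4
  order 3: 0  0  0  0
  order 4: 0  0  0
  order 5: 0  0
  order 6: 0
The order-2 divided differences are all -4 (nonzero) and every higher order vanishes, so the data lies on a polynomial of degree exactly 2.

2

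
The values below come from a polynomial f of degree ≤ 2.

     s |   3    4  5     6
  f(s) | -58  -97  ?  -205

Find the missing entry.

On equispaced nodes a degree-2 polynomial has vanishing third forward difference, so
  - f(3) + 3·f(4) - 3·f(5) + f(6) = 0.
Substituting the known values and solving for f(5):
  -3·f(5) = 438
  f(5) = -146.

-146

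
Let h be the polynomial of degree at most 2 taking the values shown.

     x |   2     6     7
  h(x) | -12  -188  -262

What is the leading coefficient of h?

Write h(x) = ax^2 + bx + c. Substituting each data point gives a linear system:
  4a + 2b + c = -12
  36a + 6b + c = -188
  49a + 7b + c = -262
Solving the system yields a = -6, b = 4, c = 4.
So h(x) = -6x^2 + 4x + 4.
The leading coefficient is -6.

-6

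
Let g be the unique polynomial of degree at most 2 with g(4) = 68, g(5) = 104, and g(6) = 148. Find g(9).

328

Using the Lagrange interpolation formula with nodes 4, 5, 6:
  L_0(x) = (x - 5)(x - 6) / 2
  L_1(x) = (x - 4)(x - 6) / -1
  L_2(x) = (x - 4)(x - 5) / 2
Then g(x) = 68·L_0(x) + 104·L_1(x) + 148·L_2(x).
Expanding and collecting terms gives g(x) = 4x² + 4.
Evaluating at x = 9: g(9) = 328.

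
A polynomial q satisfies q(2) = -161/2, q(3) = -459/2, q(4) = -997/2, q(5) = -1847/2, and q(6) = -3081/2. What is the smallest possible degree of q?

Forward differences of the values at s = 2, 3, 4, 5, 6:
  q  : -161/2  -459/2  -997/2  -1847/2  -3081/2
  Δ  : -149  -269  -425  -617
  Δ^2: -120  -156  -192
  Δ^3: -36  -36
  Δ^4: 0
The third differences are constant (-36) and nonzero, while all higher differences vanish, so the minimal degree is 3.

3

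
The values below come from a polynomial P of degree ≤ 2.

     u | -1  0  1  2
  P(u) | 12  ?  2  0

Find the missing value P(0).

The 3 known points determine the degree-2 polynomial uniquely.
Write P(u) = au^2 + bu + c. Substituting each data point gives a linear system:
  a - b + c = 12
  a + b + c = 2
  4a + 2b + c = 0
Solving the system yields a = 1, b = -5, c = 6.
So P(u) = u^2 - 5u + 6.
Then P(0) = 6.

6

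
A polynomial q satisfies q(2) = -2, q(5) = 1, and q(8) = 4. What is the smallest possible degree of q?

Forward differences of the values at t = 2, 5, 8:
  q  : -2  1  4
  Δ  : 3  3
  Δ^2: 0
The first differences are constant (3) and nonzero, while all higher differences vanish, so the minimal degree is 1.

1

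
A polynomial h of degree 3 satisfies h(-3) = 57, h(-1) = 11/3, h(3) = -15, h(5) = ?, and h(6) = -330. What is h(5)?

The 4 known points determine the degree-3 polynomial uniquely.
Write h(x) = ax^3 + bx^2 + cx + d. Substituting each data point gives a linear system:
  -27a + 9b - 3c + d = 57
  -a + b - c + d = 11/3
  27a + 9b + 3c + d = -15
  216a + 36b + 6c + d = -330
Solving the system yields a = -2, b = 5/3, c = 6, d = 6.
So h(x) = -2x^3 + (5/3)x^2 + 6x + 6.
Then h(5) = -517/3.

-517/3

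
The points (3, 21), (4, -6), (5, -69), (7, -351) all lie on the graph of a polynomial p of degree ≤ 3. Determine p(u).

Write p(u) = au^3 + bu^2 + cu + d. Substituting each data point gives a linear system:
  27a + 9b + 3c + d = 21
  64a + 16b + 4c + d = -6
  125a + 25b + 5c + d = -69
  343a + 49b + 7c + d = -351
Solving the system yields a = -2, b = 6, c = 5, d = 6.
So p(u) = -2u³ + 6u² + 5u + 6.
Check: p(5) = -69. ✓

p(u) = -2u^3 + 6u^2 + 5u + 6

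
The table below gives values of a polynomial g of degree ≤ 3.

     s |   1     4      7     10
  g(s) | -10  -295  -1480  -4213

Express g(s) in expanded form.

Write g(s) = as^3 + bs^2 + cs + d. Substituting each data point gives a linear system:
  a + b + c + d = -10
  64a + 16b + 4c + d = -295
  343a + 49b + 7c + d = -1480
  1000a + 100b + 10c + d = -4213
Solving the system yields a = -4, b = -2, c = -1, d = -3.
So g(s) = -4s^3 - 2s^2 - s - 3.
Check: g(10) = -4213. ✓

g(s) = -4s^3 - 2s^2 - s - 3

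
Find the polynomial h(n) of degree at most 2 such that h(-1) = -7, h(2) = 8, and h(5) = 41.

h(n) = n^2 + 4n - 4

Using the Lagrange interpolation formula with nodes -1, 2, 5:
  L_0(n) = (n - 2)(n - 5) / 18
  L_1(n) = (n + 1)(n - 5) / -9
  L_2(n) = (n + 1)(n - 2) / 18
Then h(n) = -7·L_0(n) + 8·L_1(n) + 41·L_2(n).
Expanding and collecting terms gives h(n) = n² + 4n - 4.
Check: h(2) = 8. ✓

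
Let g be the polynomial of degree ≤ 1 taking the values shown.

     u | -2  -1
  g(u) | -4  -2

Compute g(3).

Using the Lagrange interpolation formula with nodes -2, -1:
  L_0(u) = (u + 1) / -1
  L_1(u) = (u + 2) / 1
Then g(u) = -4·L_0(u) - 2·L_1(u).
Expanding and collecting terms gives g(u) = 2u.
Evaluating at u = 3: g(3) = 6.

6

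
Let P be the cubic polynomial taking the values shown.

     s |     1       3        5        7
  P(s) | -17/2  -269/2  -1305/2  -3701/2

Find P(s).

P(s) = -6s^3 + 5s^2 - 5s - 5/2

Using the Lagrange interpolation formula with nodes 1, 3, 5, 7:
  L_0(s) = (s - 3)(s - 5)(s - 7) / -48
  L_1(s) = (s - 1)(s - 5)(s - 7) / 16
  L_2(s) = (s - 1)(s - 3)(s - 7) / -16
  L_3(s) = (s - 1)(s - 3)(s - 5) / 48
Then P(s) = -17/2·L_0(s) - 269/2·L_1(s) - 1305/2·L_2(s) - 3701/2·L_3(s).
Expanding and collecting terms gives P(s) = -6s^3 + 5s^2 - 5s - 5/2.
Check: P(1) = -17/2. ✓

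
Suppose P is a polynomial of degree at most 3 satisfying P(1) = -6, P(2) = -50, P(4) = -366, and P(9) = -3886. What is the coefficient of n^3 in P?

Write P(n) = an^3 + bn^2 + cn + d. Substituting each data point gives a linear system:
  a + b + c + d = -6
  8a + 4b + 2c + d = -50
  64a + 16b + 4c + d = -366
  729a + 81b + 9c + d = -3886
Solving the system yields a = -5, b = -3, c = 0, d = 2.
So P(n) = -5n^3 - 3n^2 + 2.
The leading coefficient is -5.

-5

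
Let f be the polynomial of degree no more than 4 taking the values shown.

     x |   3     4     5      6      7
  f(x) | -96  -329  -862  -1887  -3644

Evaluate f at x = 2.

Using the Lagrange interpolation formula with nodes 3, 4, 5, 6, 7:
  L_0(x) = (x - 4)(x - 5)(x - 6)(x - 7) / 24
  L_1(x) = (x - 3)(x - 5)(x - 6)(x - 7) / -6
  L_2(x) = (x - 3)(x - 4)(x - 6)(x - 7) / 4
  L_3(x) = (x - 3)(x - 4)(x - 5)(x - 7) / -6
  L_4(x) = (x - 3)(x - 4)(x - 5)(x - 6) / 24
Then f(x) = -96·L_0(x) - 329·L_1(x) - 862·L_2(x) - 1887·L_3(x) - 3644·L_4(x).
Expanding and collecting terms gives f(x) = -2x^4 + 4x^3 - 4x^2 - 3x + 3.
Evaluating at x = 2: f(2) = -19.

-19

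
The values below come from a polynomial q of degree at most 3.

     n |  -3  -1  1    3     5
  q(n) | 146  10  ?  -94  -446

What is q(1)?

-6

On equispaced nodes a degree-3 polynomial has vanishing fourth forward difference, so
  q(-3) - 4·q(-1) + 6·q(1) - 4·q(3) + q(5) = 0.
Substituting the known values and solving for q(1):
  6·q(1) = -36
  q(1) = -6.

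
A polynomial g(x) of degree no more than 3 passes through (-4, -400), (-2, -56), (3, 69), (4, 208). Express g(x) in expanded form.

g(x) = 5x^3 - 6x^2 - 4x

Write g(x) = ax^3 + bx^2 + cx + d. Substituting each data point gives a linear system:
  -64a + 16b - 4c + d = -400
  -8a + 4b - 2c + d = -56
  27a + 9b + 3c + d = 69
  64a + 16b + 4c + d = 208
Solving the system yields a = 5, b = -6, c = -4, d = 0.
So g(x) = 5x^3 - 6x^2 - 4x.
Check: g(4) = 208. ✓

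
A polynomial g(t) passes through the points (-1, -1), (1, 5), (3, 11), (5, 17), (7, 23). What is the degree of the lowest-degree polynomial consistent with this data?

Forward differences of the values at t = -1, 1, 3, 5, 7:
  g  : -1  5  11  17  23
  Δ  : 6  6  6  6
  Δ^2: 0  0  0
  Δ^3: 0  0
  Δ^4: 0
The first differences are constant (6) and nonzero, while all higher differences vanish, so the minimal degree is 1.

1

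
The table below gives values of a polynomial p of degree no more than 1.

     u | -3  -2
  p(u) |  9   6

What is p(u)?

Write p(u) = au + b. Substituting each data point gives a linear system:
  -3a + b = 9
  -2a + b = 6
Solving the system yields a = -3, b = 0.
So p(u) = -3u.
Check: p(-2) = 6. ✓

p(u) = -3u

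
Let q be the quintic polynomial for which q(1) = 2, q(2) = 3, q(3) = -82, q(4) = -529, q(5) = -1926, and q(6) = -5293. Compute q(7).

Using the Lagrange interpolation formula with nodes 1, 2, 3, 4, 5, 6:
  L_0(x) = (x - 2)(x - 3)(x - 4)(x - 5)(x - 6) / -120
  L_1(x) = (x - 1)(x - 3)(x - 4)(x - 5)(x - 6) / 24
  L_2(x) = (x - 1)(x - 2)(x - 4)(x - 5)(x - 6) / -12
  L_3(x) = (x - 1)(x - 2)(x - 3)(x - 5)(x - 6) / 12
  L_4(x) = (x - 1)(x - 2)(x - 3)(x - 4)(x - 6) / -24
  L_5(x) = (x - 1)(x - 2)(x - 3)(x - 4)(x - 5) / 120
Then q(x) = 2·L_0(x) + 3·L_1(x) - 82·L_2(x) - 529·L_3(x) - 1926·L_4(x) - 5293·L_5(x).
Expanding and collecting terms gives q(x) = -x^5 + 2x^4 - x^3 + 3x^2 - 1.
Evaluating at x = 7: q(7) = -12202.

-12202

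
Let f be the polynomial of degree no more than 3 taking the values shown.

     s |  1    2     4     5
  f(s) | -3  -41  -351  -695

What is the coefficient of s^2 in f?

3

Write f(s) = as^3 + bs^2 + cs + d. Substituting each data point gives a linear system:
  a + b + c + d = -3
  8a + 4b + 2c + d = -41
  64a + 16b + 4c + d = -351
  125a + 25b + 5c + d = -695
Solving the system yields a = -6, b = 3, c = -5, d = 5.
So f(s) = -6s³ + 3s² - 5s + 5.
The coefficient of s^2 is 3.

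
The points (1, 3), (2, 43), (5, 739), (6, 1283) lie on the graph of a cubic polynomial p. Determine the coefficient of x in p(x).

-2

Write p(x) = ax^3 + bx^2 + cx + d. Substituting each data point gives a linear system:
  a + b + c + d = 3
  8a + 4b + 2c + d = 43
  125a + 25b + 5c + d = 739
  216a + 36b + 6c + d = 1283
Solving the system yields a = 6, b = 0, c = -2, d = -1.
So p(x) = 6x^3 - 2x - 1.
The coefficient of x is -2.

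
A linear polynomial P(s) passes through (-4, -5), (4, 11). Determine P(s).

Write P(s) = as + b. Substituting each data point gives a linear system:
  -4a + b = -5
  4a + b = 11
Solving the system yields a = 2, b = 3.
So P(s) = 2s + 3.
Check: P(-4) = -5. ✓

P(s) = 2s + 3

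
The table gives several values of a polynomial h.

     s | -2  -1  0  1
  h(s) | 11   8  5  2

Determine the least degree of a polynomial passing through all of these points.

Forward differences of the values at s = -2, -1, 0, 1:
  h  : 11  8  5  2
  Δ  : -3  -3  -3
  Δ^2: 0  0
  Δ^3: 0
The first differences are constant (-3) and nonzero, while all higher differences vanish, so the minimal degree is 1.

1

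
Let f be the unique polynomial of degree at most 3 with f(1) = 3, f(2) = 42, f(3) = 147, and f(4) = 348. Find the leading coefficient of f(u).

5

Write f(u) = au^3 + bu^2 + cu + d. Substituting each data point gives a linear system:
  a + b + c + d = 3
  8a + 4b + 2c + d = 42
  27a + 9b + 3c + d = 147
  64a + 16b + 4c + d = 348
Solving the system yields a = 5, b = 3, c = -5, d = 0.
So f(u) = 5u³ + 3u² - 5u.
The leading coefficient is 5.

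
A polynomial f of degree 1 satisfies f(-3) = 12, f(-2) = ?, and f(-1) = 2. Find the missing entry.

7

The 2 known points determine the degree-1 polynomial uniquely.
Write f(s) = as + b. Substituting each data point gives a linear system:
  -3a + b = 12
  -a + b = 2
Solving the system yields a = -5, b = -3.
So f(s) = -5s - 3.
Then f(-2) = 7.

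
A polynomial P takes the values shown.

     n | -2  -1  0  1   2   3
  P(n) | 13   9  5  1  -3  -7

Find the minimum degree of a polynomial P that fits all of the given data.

1

Forward differences of the values at n = -2, -1, 0, 1, 2, 3:
  P  : 13  9  5  1  -3  -7
  Δ  : -4  -4  -4  -4  -4
  Δ^2: 0  0  0  0
  Δ^3: 0  0  0
  Δ^4: 0  0
  Δ^5: 0
The first differences are constant (-4) and nonzero, while all higher differences vanish, so the minimal degree is 1.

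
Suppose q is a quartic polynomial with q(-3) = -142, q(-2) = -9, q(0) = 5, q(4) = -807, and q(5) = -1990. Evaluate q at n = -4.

-559

Write q(n) = an^4 + bn^3 + cn^2 + dn + e. Substituting each data point gives a linear system:
  81a - 27b + 9c - 3d + e = -142
  16a - 8b + 4c - 2d + e = -9
  e = 5
  256a + 64b + 16c + 4d + e = -807
  625a + 125b + 25c + 5d + e = -1990
Solving the system yields a = -3, b = -2, c = 5, d = 1, e = 5.
So q(n) = -3n^4 - 2n^3 + 5n^2 + n + 5.
Then q(-4) = -559.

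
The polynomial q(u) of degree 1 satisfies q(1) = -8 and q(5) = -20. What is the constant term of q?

-5

Write q(u) = au + b. Substituting each data point gives a linear system:
  a + b = -8
  5a + b = -20
Solving the system yields a = -3, b = -5.
So q(u) = -3u - 5.
The constant term is -5.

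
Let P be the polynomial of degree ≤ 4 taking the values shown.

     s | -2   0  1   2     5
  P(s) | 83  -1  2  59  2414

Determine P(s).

P(s) = 4s^4 - s^3 + 2s^2 - 2s - 1

Using the Lagrange interpolation formula with nodes -2, 0, 1, 2, 5:
  L_0(s) = s(s - 1)(s - 2)(s - 5) / 168
  L_1(s) = (s + 2)(s - 1)(s - 2)(s - 5) / -20
  L_2(s) = (s + 2)s(s - 2)(s - 5) / 12
  L_3(s) = (s + 2)s(s - 1)(s - 5) / -24
  L_4(s) = (s + 2)s(s - 1)(s - 2) / 420
Then P(s) = 83·L_0(s) - 1·L_1(s) + 2·L_2(s) + 59·L_3(s) + 2414·L_4(s).
Expanding and collecting terms gives P(s) = 4s⁴ - s³ + 2s² - 2s - 1.
Check: P(5) = 2414. ✓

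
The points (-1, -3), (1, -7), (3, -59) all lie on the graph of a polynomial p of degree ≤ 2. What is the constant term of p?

Write p(n) = an^2 + bn + c. Substituting each data point gives a linear system:
  a - b + c = -3
  a + b + c = -7
  9a + 3b + c = -59
Solving the system yields a = -6, b = -2, c = 1.
So p(n) = -6n² - 2n + 1.
The constant term is 1.

1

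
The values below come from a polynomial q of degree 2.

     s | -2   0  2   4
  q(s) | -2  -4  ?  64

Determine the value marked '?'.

18

The 3 known points determine the degree-2 polynomial uniquely.
Write q(s) = as^2 + bs + c. Substituting each data point gives a linear system:
  4a - 2b + c = -2
  c = -4
  16a + 4b + c = 64
Solving the system yields a = 3, b = 5, c = -4.
So q(s) = 3s^2 + 5s - 4.
Then q(2) = 18.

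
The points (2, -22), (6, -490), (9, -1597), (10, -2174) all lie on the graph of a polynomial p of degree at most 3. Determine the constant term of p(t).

-4

Write p(t) = at^3 + bt^2 + ct + d. Substituting each data point gives a linear system:
  8a + 4b + 2c + d = -22
  216a + 36b + 6c + d = -490
  729a + 81b + 9c + d = -1597
  1000a + 100b + 10c + d = -2174
Solving the system yields a = -2, b = -2, c = 3, d = -4.
So p(t) = -2t³ - 2t² + 3t - 4.
The constant term is -4.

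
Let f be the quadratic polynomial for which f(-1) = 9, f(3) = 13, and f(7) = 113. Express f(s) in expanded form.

f(s) = 3s^2 - 5s + 1

Write f(s) = as^2 + bs + c. Substituting each data point gives a linear system:
  a - b + c = 9
  9a + 3b + c = 13
  49a + 7b + c = 113
Solving the system yields a = 3, b = -5, c = 1.
So f(s) = 3s^2 - 5s + 1.
Check: f(7) = 113. ✓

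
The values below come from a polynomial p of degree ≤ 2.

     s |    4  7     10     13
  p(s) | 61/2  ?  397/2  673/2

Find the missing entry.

On equispaced nodes a degree-2 polynomial has vanishing third forward difference, so
  - p(4) + 3·p(7) - 3·p(10) + p(13) = 0.
Substituting the known values and solving for p(7):
  3·p(7) = 579/2
  p(7) = 193/2.

193/2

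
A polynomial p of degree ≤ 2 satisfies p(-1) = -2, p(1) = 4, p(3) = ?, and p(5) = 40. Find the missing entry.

The 3 known points determine the degree-2 polynomial uniquely.
Write p(t) = at^2 + bt + c. Substituting each data point gives a linear system:
  a - b + c = -2
  a + b + c = 4
  25a + 5b + c = 40
Solving the system yields a = 1, b = 3, c = 0.
So p(t) = t^2 + 3t.
Then p(3) = 18.

18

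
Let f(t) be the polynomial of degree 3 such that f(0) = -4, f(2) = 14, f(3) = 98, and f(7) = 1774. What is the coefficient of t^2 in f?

-5

Write f(t) = at^3 + bt^2 + ct + d. Substituting each data point gives a linear system:
  d = -4
  8a + 4b + 2c + d = 14
  27a + 9b + 3c + d = 98
  343a + 49b + 7c + d = 1774
Solving the system yields a = 6, b = -5, c = -5, d = -4.
So f(t) = 6t^3 - 5t^2 - 5t - 4.
The coefficient of t^2 is -5.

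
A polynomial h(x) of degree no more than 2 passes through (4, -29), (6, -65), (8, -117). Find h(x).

Write h(x) = ax^2 + bx + c. Substituting each data point gives a linear system:
  16a + 4b + c = -29
  36a + 6b + c = -65
  64a + 8b + c = -117
Solving the system yields a = -2, b = 2, c = -5.
So h(x) = -2x² + 2x - 5.
Check: h(6) = -65. ✓

h(x) = -2x^2 + 2x - 5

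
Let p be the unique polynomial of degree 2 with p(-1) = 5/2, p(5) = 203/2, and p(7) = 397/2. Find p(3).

73/2

Using the Lagrange interpolation formula with nodes -1, 5, 7:
  L_0(u) = (u - 5)(u - 7) / 48
  L_1(u) = (u + 1)(u - 7) / -12
  L_2(u) = (u + 1)(u - 5) / 16
Then p(u) = 5/2·L_0(u) + 203/2·L_1(u) + 397/2·L_2(u).
Expanding and collecting terms gives p(u) = 4u^2 + (1/2)u - 1.
Evaluating at u = 3: p(3) = 73/2.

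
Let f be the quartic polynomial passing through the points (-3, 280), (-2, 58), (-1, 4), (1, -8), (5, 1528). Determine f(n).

f(n) = 3n^4 - 2n^3 - 3n^2 - 4n - 2

Write f(n) = an^4 + bn^3 + cn^2 + dn + e. Substituting each data point gives a linear system:
  81a - 27b + 9c - 3d + e = 280
  16a - 8b + 4c - 2d + e = 58
  a - b + c - d + e = 4
  a + b + c + d + e = -8
  625a + 125b + 25c + 5d + e = 1528
Solving the system yields a = 3, b = -2, c = -3, d = -4, e = -2.
So f(n) = 3n⁴ - 2n³ - 3n² - 4n - 2.
Check: f(1) = -8. ✓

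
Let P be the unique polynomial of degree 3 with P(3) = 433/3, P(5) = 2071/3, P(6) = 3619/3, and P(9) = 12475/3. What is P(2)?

127/3

Using the Lagrange interpolation formula with nodes 3, 5, 6, 9:
  L_0(t) = (t - 5)(t - 6)(t - 9) / -36
  L_1(t) = (t - 3)(t - 6)(t - 9) / 8
  L_2(t) = (t - 3)(t - 5)(t - 9) / -9
  L_3(t) = (t - 3)(t - 5)(t - 6) / 72
Then P(t) = 433/3·L_0(t) + 2071/3·L_1(t) + 3619/3·L_2(t) + 12475/3·L_3(t).
Expanding and collecting terms gives P(t) = 6t^3 - 3t^2 + 3t + 1/3.
Evaluating at t = 2: P(2) = 127/3.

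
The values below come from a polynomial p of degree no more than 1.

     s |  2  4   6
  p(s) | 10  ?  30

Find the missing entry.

On equispaced nodes a degree-1 polynomial has vanishing second forward difference, so
  p(2) - 2·p(4) + p(6) = 0.
Substituting the known values and solving for p(4):
  -2·p(4) = -40
  p(4) = 20.

20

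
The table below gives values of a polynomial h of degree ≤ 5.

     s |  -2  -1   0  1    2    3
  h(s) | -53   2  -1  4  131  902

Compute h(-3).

-544

Forward differences of the values at s = -2, -1, 0, 1, 2, 3:
  h  : -53  2  -1  4  131  902
  Δ  : 55  -3  5  127  771
  Δ^2: -58  8  122  644
  Δ^3: 66  114  522
  Δ^4: 48  408
  Δ^5: 360
The fifth differences are constant, confirming degree 5.
Interpolating (Newton forward form) and evaluating at s = -3 gives h(-3) = -544.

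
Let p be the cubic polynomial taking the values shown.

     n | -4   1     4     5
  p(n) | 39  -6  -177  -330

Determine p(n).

p(n) = -2n^3 - 4n^2 + 5n - 5

Write p(n) = an^3 + bn^2 + cn + d. Substituting each data point gives a linear system:
  -64a + 16b - 4c + d = 39
  a + b + c + d = -6
  64a + 16b + 4c + d = -177
  125a + 25b + 5c + d = -330
Solving the system yields a = -2, b = -4, c = 5, d = -5.
So p(n) = -2n^3 - 4n^2 + 5n - 5.
Check: p(4) = -177. ✓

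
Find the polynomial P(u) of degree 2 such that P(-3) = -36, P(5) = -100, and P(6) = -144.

Write P(u) = au^2 + bu + c. Substituting each data point gives a linear system:
  9a - 3b + c = -36
  25a + 5b + c = -100
  36a + 6b + c = -144
Solving the system yields a = -4, b = 0, c = 0.
So P(u) = -4u^2.
Check: P(6) = -144. ✓

P(u) = -4u^2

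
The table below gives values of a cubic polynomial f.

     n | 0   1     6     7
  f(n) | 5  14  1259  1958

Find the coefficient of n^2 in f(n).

5

Write f(n) = an^3 + bn^2 + cn + d. Substituting each data point gives a linear system:
  d = 5
  a + b + c + d = 14
  216a + 36b + 6c + d = 1259
  343a + 49b + 7c + d = 1958
Solving the system yields a = 5, b = 5, c = -1, d = 5.
So f(n) = 5n³ + 5n² - n + 5.
The coefficient of n^2 is 5.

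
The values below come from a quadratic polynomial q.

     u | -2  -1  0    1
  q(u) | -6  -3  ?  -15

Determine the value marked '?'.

On equispaced nodes a degree-2 polynomial has vanishing third forward difference, so
  - q(-2) + 3·q(-1) - 3·q(0) + q(1) = 0.
Substituting the known values and solving for q(0):
  -3·q(0) = 18
  q(0) = -6.

-6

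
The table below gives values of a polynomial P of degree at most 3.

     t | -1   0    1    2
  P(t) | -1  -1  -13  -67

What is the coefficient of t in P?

-1

Write P(t) = at^3 + bt^2 + ct + d. Substituting each data point gives a linear system:
  -a + b - c + d = -1
  d = -1
  a + b + c + d = -13
  8a + 4b + 2c + d = -67
Solving the system yields a = -5, b = -6, c = -1, d = -1.
So P(t) = -5t³ - 6t² - t - 1.
The coefficient of t is -1.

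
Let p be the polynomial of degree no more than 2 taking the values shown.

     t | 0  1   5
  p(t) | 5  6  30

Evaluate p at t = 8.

Using the Lagrange interpolation formula with nodes 0, 1, 5:
  L_0(t) = (t - 1)(t - 5) / 5
  L_1(t) = t(t - 5) / -4
  L_2(t) = t(t - 1) / 20
Then p(t) = 5·L_0(t) + 6·L_1(t) + 30·L_2(t).
Expanding and collecting terms gives p(t) = t^2 + 5.
Evaluating at t = 8: p(8) = 69.

69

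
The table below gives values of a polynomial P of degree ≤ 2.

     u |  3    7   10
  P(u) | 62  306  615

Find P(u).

Using the Lagrange interpolation formula with nodes 3, 7, 10:
  L_0(u) = (u - 7)(u - 10) / 28
  L_1(u) = (u - 3)(u - 10) / -12
  L_2(u) = (u - 3)(u - 7) / 21
Then P(u) = 62·L_0(u) + 306·L_1(u) + 615·L_2(u).
Expanding and collecting terms gives P(u) = 6u^2 + u + 5.
Check: P(3) = 62. ✓

P(u) = 6u^2 + u + 5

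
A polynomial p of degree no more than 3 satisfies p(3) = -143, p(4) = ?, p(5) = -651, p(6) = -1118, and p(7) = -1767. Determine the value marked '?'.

-336

On equispaced nodes a degree-3 polynomial has vanishing fourth forward difference, so
  p(3) - 4·p(4) + 6·p(5) - 4·p(6) + p(7) = 0.
Substituting the known values and solving for p(4):
  -4·p(4) = 1344
  p(4) = -336.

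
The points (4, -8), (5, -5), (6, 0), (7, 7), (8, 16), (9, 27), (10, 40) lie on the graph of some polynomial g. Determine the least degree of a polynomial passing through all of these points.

2

Forward differences of the values at u = 4, 5, 6, 7, 8, 9, 10:
  g  : -8  -5  0  7  16  27  40
  Δ  : 3  5  7  9  11  13
  Δ^2: 2  2  2  2  2
  Δ^3: 0  0  0  0
  Δ^4: 0  0  0
  Δ^5: 0  0
  Δ^6: 0
The second differences are constant (2) and nonzero, while all higher differences vanish, so the minimal degree is 2.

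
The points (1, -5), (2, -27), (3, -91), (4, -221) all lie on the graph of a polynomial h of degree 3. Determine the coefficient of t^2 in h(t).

Write h(t) = at^3 + bt^2 + ct + d. Substituting each data point gives a linear system:
  a + b + c + d = -5
  8a + 4b + 2c + d = -27
  27a + 9b + 3c + d = -91
  64a + 16b + 4c + d = -221
Solving the system yields a = -4, b = 3, c = -3, d = -1.
So h(t) = -4t³ + 3t² - 3t - 1.
The coefficient of t^2 is 3.

3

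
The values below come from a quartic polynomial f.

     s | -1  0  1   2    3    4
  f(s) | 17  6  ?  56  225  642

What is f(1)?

The 5 known points determine the degree-4 polynomial uniquely.
Write f(s) = as^4 + bs^3 + cs^2 + ds + e. Substituting each data point gives a linear system:
  a - b + c - d + e = 17
  e = 6
  16a + 8b + 4c + 2d + e = 56
  81a + 27b + 9c + 3d + e = 225
  256a + 64b + 16c + 4d + e = 642
Solving the system yields a = 2, b = 1, c = 5, d = -5, e = 6.
So f(s) = 2s⁴ + s³ + 5s² - 5s + 6.
Then f(1) = 9.

9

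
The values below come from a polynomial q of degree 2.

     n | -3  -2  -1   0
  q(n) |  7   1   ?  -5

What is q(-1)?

The 3 known points determine the degree-2 polynomial uniquely.
Write q(n) = an^2 + bn + c. Substituting each data point gives a linear system:
  9a - 3b + c = 7
  4a - 2b + c = 1
  c = -5
Solving the system yields a = 1, b = -1, c = -5.
So q(n) = n² - n - 5.
Then q(-1) = -3.

-3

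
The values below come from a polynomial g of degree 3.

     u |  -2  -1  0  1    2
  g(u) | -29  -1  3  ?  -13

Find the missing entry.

The 4 known points determine the degree-3 polynomial uniquely.
Write g(u) = au^3 + bu^2 + cu + d. Substituting each data point gives a linear system:
  -8a + 4b - 2c + d = -29
  -a + b - c + d = -1
  d = 3
  8a + 4b + 2c + d = -13
Solving the system yields a = 2, b = -6, c = -4, d = 3.
So g(u) = 2u³ - 6u² - 4u + 3.
Then g(1) = -5.

-5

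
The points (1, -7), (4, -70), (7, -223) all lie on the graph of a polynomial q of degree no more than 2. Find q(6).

-162

Using the Lagrange interpolation formula with nodes 1, 4, 7:
  L_0(s) = (s - 4)(s - 7) / 18
  L_1(s) = (s - 1)(s - 7) / -9
  L_2(s) = (s - 1)(s - 4) / 18
Then q(s) = -7·L_0(s) - 70·L_1(s) - 223·L_2(s).
Expanding and collecting terms gives q(s) = -5s² + 4s - 6.
Evaluating at s = 6: q(6) = -162.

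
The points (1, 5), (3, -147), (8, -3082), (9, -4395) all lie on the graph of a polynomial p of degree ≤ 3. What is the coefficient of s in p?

Write p(s) = as^3 + bs^2 + cs + d. Substituting each data point gives a linear system:
  a + b + c + d = 5
  27a + 9b + 3c + d = -147
  512a + 64b + 8c + d = -3082
  729a + 81b + 9c + d = -4395
Solving the system yields a = -6, b = -1, c = 6, d = 6.
So p(s) = -6s^3 - s^2 + 6s + 6.
The coefficient of s is 6.

6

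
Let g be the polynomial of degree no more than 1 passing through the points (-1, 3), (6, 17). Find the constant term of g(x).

5

Write g(x) = ax + b. Substituting each data point gives a linear system:
  -a + b = 3
  6a + b = 17
Solving the system yields a = 2, b = 5.
So g(x) = 2x + 5.
The constant term is 5.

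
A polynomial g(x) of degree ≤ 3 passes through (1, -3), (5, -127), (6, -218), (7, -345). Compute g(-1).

Write g(x) = ax^3 + bx^2 + cx + d. Substituting each data point gives a linear system:
  a + b + c + d = -3
  125a + 25b + 5c + d = -127
  216a + 36b + 6c + d = -218
  343a + 49b + 7c + d = -345
Solving the system yields a = -1, b = 0, c = 0, d = -2.
So g(x) = -x³ - 2.
Then g(-1) = -1.

-1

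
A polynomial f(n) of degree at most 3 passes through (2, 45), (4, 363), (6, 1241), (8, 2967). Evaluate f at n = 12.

10115

Write f(n) = an^3 + bn^2 + cn + d. Substituting each data point gives a linear system:
  8a + 4b + 2c + d = 45
  64a + 16b + 4c + d = 363
  216a + 36b + 6c + d = 1241
  512a + 64b + 8c + d = 2967
Solving the system yields a = 6, b = -2, c = 3, d = -1.
So f(n) = 6n^3 - 2n^2 + 3n - 1.
Then f(12) = 10115.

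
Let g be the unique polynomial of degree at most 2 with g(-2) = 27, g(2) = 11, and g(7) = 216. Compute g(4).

Using the Lagrange interpolation formula with nodes -2, 2, 7:
  L_0(u) = (u - 2)(u - 7) / 36
  L_1(u) = (u + 2)(u - 7) / -20
  L_2(u) = (u + 2)(u - 2) / 45
Then g(u) = 27·L_0(u) + 11·L_1(u) + 216·L_2(u).
Expanding and collecting terms gives g(u) = 5u² - 4u - 1.
Evaluating at u = 4: g(4) = 63.

63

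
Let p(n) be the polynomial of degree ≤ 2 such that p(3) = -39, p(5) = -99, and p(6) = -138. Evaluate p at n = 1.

Using the Lagrange interpolation formula with nodes 3, 5, 6:
  L_0(n) = (n - 5)(n - 6) / 6
  L_1(n) = (n - 3)(n - 6) / -2
  L_2(n) = (n - 3)(n - 5) / 3
Then p(n) = -39·L_0(n) - 99·L_1(n) - 138·L_2(n).
Expanding and collecting terms gives p(n) = -3n^2 - 6n + 6.
Evaluating at n = 1: p(1) = -3.

-3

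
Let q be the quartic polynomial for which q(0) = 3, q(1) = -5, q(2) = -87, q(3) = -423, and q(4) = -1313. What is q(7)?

Using the Lagrange interpolation formula with nodes 0, 1, 2, 3, 4:
  L_0(n) = (n - 1)(n - 2)(n - 3)(n - 4) / 24
  L_1(n) = n(n - 2)(n - 3)(n - 4) / -6
  L_2(n) = n(n - 1)(n - 3)(n - 4) / 4
  L_3(n) = n(n - 1)(n - 2)(n - 4) / -6
  L_4(n) = n(n - 1)(n - 2)(n - 3) / 24
Then q(n) = 3·L_0(n) - 5·L_1(n) - 87·L_2(n) - 423·L_3(n) - 1313·L_4(n).
Expanding and collecting terms gives q(n) = -5n^4 - 2n^2 - n + 3.
Evaluating at n = 7: q(7) = -12107.

-12107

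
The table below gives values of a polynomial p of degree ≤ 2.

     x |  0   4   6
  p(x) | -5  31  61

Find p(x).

Write p(x) = ax^2 + bx + c. Substituting each data point gives a linear system:
  c = -5
  16a + 4b + c = 31
  36a + 6b + c = 61
Solving the system yields a = 1, b = 5, c = -5.
So p(x) = x² + 5x - 5.
Check: p(4) = 31. ✓

p(x) = x^2 + 5x - 5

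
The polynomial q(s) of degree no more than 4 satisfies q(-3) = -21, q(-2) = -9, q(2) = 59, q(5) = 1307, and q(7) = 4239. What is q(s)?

Write q(s) = as^4 + bs^3 + cs^2 + ds + e. Substituting each data point gives a linear system:
  81a - 27b + 9c - 3d + e = -21
  16a - 8b + 4c - 2d + e = -9
  16a + 8b + 4c + 2d + e = 59
  625a + 125b + 25c + 5d + e = 1307
  2401a + 343b + 49c + 7d + e = 4239
Solving the system yields a = 1, b = 5, c = 3, d = -3, e = -3.
So q(s) = s⁴ + 5s³ + 3s² - 3s - 3.
Check: q(-2) = -9. ✓

q(s) = s^4 + 5s^3 + 3s^2 - 3s - 3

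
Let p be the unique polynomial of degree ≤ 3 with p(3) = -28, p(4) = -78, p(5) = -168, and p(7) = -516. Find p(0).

Using the Lagrange interpolation formula with nodes 3, 4, 5, 7:
  L_0(n) = (n - 4)(n - 5)(n - 7) / -8
  L_1(n) = (n - 3)(n - 5)(n - 7) / 3
  L_2(n) = (n - 3)(n - 4)(n - 7) / -4
  L_3(n) = (n - 3)(n - 4)(n - 5) / 24
Then p(n) = -28·L_0(n) - 78·L_1(n) - 168·L_2(n) - 516·L_3(n).
Expanding and collecting terms gives p(n) = -2n³ + 4n² - 4n + 2.
Evaluating at n = 0: p(0) = 2.

2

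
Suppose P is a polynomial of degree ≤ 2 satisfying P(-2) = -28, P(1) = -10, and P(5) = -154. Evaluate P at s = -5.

-154

Using the Lagrange interpolation formula with nodes -2, 1, 5:
  L_0(s) = (s - 1)(s - 5) / 21
  L_1(s) = (s + 2)(s - 5) / -12
  L_2(s) = (s + 2)(s - 1) / 28
Then P(s) = -28·L_0(s) - 10·L_1(s) - 154·L_2(s).
Expanding and collecting terms gives P(s) = -6s^2 - 4.
Evaluating at s = -5: P(-5) = -154.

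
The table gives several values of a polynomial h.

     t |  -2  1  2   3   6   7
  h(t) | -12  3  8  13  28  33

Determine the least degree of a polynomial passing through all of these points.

1

Divided differences on the nodes -2, 1, 2, 3, 6, 7:
  order 0: -12  3  8  13  28  33
  order 1: 5  5  5  5  5
  order 2: 0  0  0  0
  order 3: 0  0  0
  order 4: 0  0
  order 5: 0
The order-1 divided differences are all 5 (nonzero) and every higher order vanishes, so the data lies on a polynomial of degree exactly 1.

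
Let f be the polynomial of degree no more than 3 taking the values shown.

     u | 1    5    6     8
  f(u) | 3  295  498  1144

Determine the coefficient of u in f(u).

-1

Write f(u) = au^3 + bu^2 + cu + d. Substituting each data point gives a linear system:
  a + b + c + d = 3
  125a + 25b + 5c + d = 295
  216a + 36b + 6c + d = 498
  512a + 64b + 8c + d = 1144
Solving the system yields a = 2, b = 2, c = -1, d = 0.
So f(u) = 2u^3 + 2u^2 - u.
The coefficient of u is -1.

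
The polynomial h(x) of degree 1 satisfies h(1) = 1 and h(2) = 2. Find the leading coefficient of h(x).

1

Write h(x) = ax + b. Substituting each data point gives a linear system:
  a + b = 1
  2a + b = 2
Solving the system yields a = 1, b = 0.
So h(x) = x.
The leading coefficient is 1.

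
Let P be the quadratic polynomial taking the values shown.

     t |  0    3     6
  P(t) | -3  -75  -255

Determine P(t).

Write P(t) = at^2 + bt + c. Substituting each data point gives a linear system:
  c = -3
  9a + 3b + c = -75
  36a + 6b + c = -255
Solving the system yields a = -6, b = -6, c = -3.
So P(t) = -6t^2 - 6t - 3.
Check: P(0) = -3. ✓

P(t) = -6t^2 - 6t - 3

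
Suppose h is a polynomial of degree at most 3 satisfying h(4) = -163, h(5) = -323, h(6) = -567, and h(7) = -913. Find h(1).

Forward differences of the values at n = 4, 5, 6, 7:
  h  : -163  -323  -567  -913
  Δ  : -160  -244  -346
  Δ^2: -84  -102
  Δ^3: -18
The third differences are constant, confirming degree 3.
Interpolating (Newton forward form) and evaluating at n = 1 gives h(1) = -7.

-7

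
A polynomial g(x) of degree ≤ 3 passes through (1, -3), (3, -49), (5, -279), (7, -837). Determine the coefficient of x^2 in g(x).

4

Write g(x) = ax^3 + bx^2 + cx + d. Substituting each data point gives a linear system:
  a + b + c + d = -3
  27a + 9b + 3c + d = -49
  125a + 25b + 5c + d = -279
  343a + 49b + 7c + d = -837
Solving the system yields a = -3, b = 4, c = 0, d = -4.
So g(x) = -3x^3 + 4x^2 - 4.
The coefficient of x^2 is 4.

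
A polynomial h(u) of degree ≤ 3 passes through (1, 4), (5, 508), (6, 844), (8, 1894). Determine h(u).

Write h(u) = au^3 + bu^2 + cu + d. Substituting each data point gives a linear system:
  a + b + c + d = 4
  125a + 25b + 5c + d = 508
  216a + 36b + 6c + d = 844
  512a + 64b + 8c + d = 1894
Solving the system yields a = 3, b = 6, c = -3, d = -2.
So h(u) = 3u^3 + 6u^2 - 3u - 2.
Check: h(1) = 4. ✓

h(u) = 3u^3 + 6u^2 - 3u - 2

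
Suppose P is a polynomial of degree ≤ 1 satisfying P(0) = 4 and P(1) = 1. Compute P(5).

-11

Using the Lagrange interpolation formula with nodes 0, 1:
  L_0(t) = (t - 1) / -1
  L_1(t) = t / 1
Then P(t) = 4·L_0(t) + 1·L_1(t).
Expanding and collecting terms gives P(t) = -3t + 4.
Evaluating at t = 5: P(5) = -11.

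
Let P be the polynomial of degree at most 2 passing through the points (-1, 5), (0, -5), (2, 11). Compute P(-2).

27

Write P(x) = ax^2 + bx + c. Substituting each data point gives a linear system:
  a - b + c = 5
  c = -5
  4a + 2b + c = 11
Solving the system yields a = 6, b = -4, c = -5.
So P(x) = 6x^2 - 4x - 5.
Then P(-2) = 27.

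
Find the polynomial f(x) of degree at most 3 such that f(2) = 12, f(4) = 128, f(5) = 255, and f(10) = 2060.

f(x) = 2x^3 + x^2 - 4x

Write f(x) = ax^3 + bx^2 + cx + d. Substituting each data point gives a linear system:
  8a + 4b + 2c + d = 12
  64a + 16b + 4c + d = 128
  125a + 25b + 5c + d = 255
  1000a + 100b + 10c + d = 2060
Solving the system yields a = 2, b = 1, c = -4, d = 0.
So f(x) = 2x³ + x² - 4x.
Check: f(5) = 255. ✓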